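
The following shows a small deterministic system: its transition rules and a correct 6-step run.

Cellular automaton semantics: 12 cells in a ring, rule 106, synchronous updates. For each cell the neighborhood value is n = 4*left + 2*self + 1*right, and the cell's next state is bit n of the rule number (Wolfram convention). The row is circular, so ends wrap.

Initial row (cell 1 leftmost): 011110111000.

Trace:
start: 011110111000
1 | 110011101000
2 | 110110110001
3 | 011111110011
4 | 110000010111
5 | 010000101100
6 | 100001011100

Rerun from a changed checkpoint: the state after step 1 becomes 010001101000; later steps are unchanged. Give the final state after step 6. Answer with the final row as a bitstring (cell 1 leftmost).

111111001000

state after step 1 := 010001101000
2 | 100011110000
3 | 000110010001
4 | 001110100010
5 | 011011000100
6 | 111111001000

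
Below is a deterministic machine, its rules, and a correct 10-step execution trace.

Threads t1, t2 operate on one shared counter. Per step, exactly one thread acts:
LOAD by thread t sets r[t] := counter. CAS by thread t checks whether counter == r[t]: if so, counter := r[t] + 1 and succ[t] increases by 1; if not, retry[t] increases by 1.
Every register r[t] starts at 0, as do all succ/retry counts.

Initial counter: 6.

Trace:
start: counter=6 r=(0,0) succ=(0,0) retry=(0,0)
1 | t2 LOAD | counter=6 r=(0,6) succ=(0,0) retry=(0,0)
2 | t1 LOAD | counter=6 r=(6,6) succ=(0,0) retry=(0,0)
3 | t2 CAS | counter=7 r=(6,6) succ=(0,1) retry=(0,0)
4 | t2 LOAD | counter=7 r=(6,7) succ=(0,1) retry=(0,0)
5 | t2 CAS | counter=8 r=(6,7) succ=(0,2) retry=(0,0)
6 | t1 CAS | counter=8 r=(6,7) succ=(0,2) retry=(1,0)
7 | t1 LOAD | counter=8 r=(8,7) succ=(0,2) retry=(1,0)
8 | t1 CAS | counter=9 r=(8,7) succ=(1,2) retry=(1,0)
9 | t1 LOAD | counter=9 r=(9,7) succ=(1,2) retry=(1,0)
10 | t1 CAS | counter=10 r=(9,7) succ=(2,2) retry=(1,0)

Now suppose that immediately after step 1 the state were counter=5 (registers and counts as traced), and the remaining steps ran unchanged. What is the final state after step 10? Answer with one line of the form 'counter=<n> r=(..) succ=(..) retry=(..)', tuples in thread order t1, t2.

state after step 1 := counter=5 r=(0,6) succ=(0,0) retry=(0,0)
2 | t1 LOAD | counter=5 r=(5,6) succ=(0,0) retry=(0,0)
3 | t2 CAS | counter=5 r=(5,6) succ=(0,0) retry=(0,1)
4 | t2 LOAD | counter=5 r=(5,5) succ=(0,0) retry=(0,1)
5 | t2 CAS | counter=6 r=(5,5) succ=(0,1) retry=(0,1)
6 | t1 CAS | counter=6 r=(5,5) succ=(0,1) retry=(1,1)
7 | t1 LOAD | counter=6 r=(6,5) succ=(0,1) retry=(1,1)
8 | t1 CAS | counter=7 r=(6,5) succ=(1,1) retry=(1,1)
9 | t1 LOAD | counter=7 r=(7,5) succ=(1,1) retry=(1,1)
10 | t1 CAS | counter=8 r=(7,5) succ=(2,1) retry=(1,1)

counter=8 r=(7,5) succ=(2,1) retry=(1,1)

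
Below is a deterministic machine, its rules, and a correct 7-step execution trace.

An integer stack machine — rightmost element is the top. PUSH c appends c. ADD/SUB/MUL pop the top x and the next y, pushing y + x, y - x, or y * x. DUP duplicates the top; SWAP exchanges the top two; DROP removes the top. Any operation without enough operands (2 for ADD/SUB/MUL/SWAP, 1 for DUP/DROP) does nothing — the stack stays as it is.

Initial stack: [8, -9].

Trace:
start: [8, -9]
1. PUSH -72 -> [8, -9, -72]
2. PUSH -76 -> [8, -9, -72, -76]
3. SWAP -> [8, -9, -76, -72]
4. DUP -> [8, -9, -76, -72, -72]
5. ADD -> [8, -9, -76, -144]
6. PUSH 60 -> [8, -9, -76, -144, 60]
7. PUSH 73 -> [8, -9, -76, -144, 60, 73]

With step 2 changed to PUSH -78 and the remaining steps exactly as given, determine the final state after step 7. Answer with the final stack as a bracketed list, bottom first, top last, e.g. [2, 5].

(re-executing from step 2 with the substitution; state before step 2: [8, -9, -72])
2. PUSH -78 -> [8, -9, -72, -78]
3. SWAP -> [8, -9, -78, -72]
4. DUP -> [8, -9, -78, -72, -72]
5. ADD -> [8, -9, -78, -144]
6. PUSH 60 -> [8, -9, -78, -144, 60]
7. PUSH 73 -> [8, -9, -78, -144, 60, 73]

[8, -9, -78, -144, 60, 73]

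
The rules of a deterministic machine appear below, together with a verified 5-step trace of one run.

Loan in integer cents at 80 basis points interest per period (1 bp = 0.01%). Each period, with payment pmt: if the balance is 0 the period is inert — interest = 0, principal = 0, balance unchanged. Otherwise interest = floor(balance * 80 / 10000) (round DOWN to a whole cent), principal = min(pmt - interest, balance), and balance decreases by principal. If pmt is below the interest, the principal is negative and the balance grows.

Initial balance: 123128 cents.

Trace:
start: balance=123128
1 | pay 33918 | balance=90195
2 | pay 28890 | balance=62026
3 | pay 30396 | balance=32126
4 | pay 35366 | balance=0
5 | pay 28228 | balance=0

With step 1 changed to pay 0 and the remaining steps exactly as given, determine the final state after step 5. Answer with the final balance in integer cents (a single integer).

(re-executing from step 1 with the substitution; state before step 1: balance=123128)
1 | pay 0 | balance=124113
2 | pay 28890 | balance=96215
3 | pay 30396 | balance=66588
4 | pay 35366 | balance=31754
5 | pay 28228 | balance=3780

3780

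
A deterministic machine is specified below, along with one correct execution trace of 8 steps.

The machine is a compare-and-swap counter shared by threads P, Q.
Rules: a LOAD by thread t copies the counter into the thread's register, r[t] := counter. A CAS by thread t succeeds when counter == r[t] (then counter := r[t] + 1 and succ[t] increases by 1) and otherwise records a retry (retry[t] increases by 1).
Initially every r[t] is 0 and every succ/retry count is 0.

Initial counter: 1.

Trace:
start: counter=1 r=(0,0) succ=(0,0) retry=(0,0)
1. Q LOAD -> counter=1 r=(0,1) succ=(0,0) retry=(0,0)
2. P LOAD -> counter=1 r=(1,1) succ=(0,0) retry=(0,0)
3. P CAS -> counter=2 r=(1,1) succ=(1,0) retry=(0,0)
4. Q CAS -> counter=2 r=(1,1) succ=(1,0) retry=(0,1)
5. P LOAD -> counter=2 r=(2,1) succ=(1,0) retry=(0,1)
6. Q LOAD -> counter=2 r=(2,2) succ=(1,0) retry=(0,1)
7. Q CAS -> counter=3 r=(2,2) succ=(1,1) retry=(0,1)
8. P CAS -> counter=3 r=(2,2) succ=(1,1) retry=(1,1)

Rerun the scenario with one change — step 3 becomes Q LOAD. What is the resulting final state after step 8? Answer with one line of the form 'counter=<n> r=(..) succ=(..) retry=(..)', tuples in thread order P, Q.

counter=3 r=(2,2) succ=(0,2) retry=(1,0)

(re-executing from step 3 with the substitution; state before step 3: counter=1 r=(1,1) succ=(0,0) retry=(0,0))
3. Q LOAD -> counter=1 r=(1,1) succ=(0,0) retry=(0,0)
4. Q CAS -> counter=2 r=(1,1) succ=(0,1) retry=(0,0)
5. P LOAD -> counter=2 r=(2,1) succ=(0,1) retry=(0,0)
6. Q LOAD -> counter=2 r=(2,2) succ=(0,1) retry=(0,0)
7. Q CAS -> counter=3 r=(2,2) succ=(0,2) retry=(0,0)
8. P CAS -> counter=3 r=(2,2) succ=(0,2) retry=(1,0)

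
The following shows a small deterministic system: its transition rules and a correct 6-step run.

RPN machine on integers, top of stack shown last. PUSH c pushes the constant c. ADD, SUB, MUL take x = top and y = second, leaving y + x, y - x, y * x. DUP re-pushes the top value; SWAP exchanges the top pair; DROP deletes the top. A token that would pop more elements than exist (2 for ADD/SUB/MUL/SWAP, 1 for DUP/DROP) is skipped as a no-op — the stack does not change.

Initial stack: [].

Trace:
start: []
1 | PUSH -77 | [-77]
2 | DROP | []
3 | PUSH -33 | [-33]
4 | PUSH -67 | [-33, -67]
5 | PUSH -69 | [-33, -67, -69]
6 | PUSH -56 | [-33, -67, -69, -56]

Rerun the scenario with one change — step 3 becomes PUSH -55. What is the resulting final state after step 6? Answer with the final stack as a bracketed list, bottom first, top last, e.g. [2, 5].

[-55, -67, -69, -56]

(re-executing from step 3 with the substitution; state before step 3: [])
3 | PUSH -55 | [-55]
4 | PUSH -67 | [-55, -67]
5 | PUSH -69 | [-55, -67, -69]
6 | PUSH -56 | [-55, -67, -69, -56]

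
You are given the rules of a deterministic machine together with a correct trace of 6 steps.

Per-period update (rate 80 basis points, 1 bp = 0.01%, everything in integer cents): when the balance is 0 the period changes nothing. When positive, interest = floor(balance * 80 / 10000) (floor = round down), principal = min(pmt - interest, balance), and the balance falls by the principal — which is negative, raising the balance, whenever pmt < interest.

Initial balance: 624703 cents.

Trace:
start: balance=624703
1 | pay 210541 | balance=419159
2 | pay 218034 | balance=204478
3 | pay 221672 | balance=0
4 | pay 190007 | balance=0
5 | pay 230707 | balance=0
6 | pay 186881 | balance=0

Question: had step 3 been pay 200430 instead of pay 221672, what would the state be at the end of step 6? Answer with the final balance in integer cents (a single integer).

0

(re-executing from step 3 with the substitution; state before step 3: balance=204478)
3 | pay 200430 | balance=5683
4 | pay 190007 | balance=0
5 | pay 230707 | balance=0
6 | pay 186881 | balance=0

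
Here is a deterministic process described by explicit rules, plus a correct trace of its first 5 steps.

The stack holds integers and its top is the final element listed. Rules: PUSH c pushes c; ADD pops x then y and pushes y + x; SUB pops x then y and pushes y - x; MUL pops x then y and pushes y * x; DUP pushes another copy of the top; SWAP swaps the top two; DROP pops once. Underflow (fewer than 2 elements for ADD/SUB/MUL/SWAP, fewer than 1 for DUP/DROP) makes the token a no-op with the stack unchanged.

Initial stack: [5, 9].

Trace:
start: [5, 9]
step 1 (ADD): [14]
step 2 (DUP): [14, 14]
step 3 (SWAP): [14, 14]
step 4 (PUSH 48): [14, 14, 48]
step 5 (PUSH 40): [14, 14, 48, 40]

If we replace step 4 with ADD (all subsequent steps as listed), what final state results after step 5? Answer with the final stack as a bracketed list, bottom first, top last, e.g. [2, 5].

(re-executing from step 4 with the substitution; state before step 4: [14, 14])
step 4 (ADD): [28]
step 5 (PUSH 40): [28, 40]

[28, 40]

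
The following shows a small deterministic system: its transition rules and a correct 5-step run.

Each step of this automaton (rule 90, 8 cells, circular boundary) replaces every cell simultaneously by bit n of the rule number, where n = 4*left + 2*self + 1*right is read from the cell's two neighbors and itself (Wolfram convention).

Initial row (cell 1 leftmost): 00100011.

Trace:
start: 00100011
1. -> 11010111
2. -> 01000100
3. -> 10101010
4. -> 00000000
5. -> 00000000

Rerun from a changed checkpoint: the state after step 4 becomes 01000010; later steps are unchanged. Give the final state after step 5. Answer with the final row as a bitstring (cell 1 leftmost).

10100101

state after step 4 := 01000010
5. -> 10100101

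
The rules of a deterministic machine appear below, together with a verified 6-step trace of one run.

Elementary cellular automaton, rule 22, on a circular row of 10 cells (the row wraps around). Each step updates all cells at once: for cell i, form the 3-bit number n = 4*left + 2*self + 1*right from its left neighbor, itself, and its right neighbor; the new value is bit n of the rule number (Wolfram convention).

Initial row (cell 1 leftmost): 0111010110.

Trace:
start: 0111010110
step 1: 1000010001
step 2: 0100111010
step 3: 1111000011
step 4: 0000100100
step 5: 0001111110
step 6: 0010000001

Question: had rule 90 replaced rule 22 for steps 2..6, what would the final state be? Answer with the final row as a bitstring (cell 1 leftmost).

(re-executing steps 2..6 under rule 90; state before step 2: 1000010001)
step 2: 1100101011
step 3: 0111000010
step 4: 1101100101
step 5: 0101111001
step 6: 0001001110

0001001110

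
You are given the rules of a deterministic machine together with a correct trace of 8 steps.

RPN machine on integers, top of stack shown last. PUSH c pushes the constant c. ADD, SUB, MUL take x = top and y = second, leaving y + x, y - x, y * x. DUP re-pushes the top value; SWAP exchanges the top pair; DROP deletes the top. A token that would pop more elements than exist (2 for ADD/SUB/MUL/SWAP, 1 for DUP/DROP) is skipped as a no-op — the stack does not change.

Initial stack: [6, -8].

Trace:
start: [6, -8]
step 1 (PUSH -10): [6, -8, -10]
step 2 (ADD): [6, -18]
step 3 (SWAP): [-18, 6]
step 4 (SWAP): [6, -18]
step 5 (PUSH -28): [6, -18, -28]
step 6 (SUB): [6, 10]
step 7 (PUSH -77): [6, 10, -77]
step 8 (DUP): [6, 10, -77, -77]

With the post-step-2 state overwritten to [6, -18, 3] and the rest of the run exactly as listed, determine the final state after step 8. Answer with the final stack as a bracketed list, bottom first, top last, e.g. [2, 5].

state after step 2 := [6, -18, 3]
step 3 (SWAP): [6, 3, -18]
step 4 (SWAP): [6, -18, 3]
step 5 (PUSH -28): [6, -18, 3, -28]
step 6 (SUB): [6, -18, 31]
step 7 (PUSH -77): [6, -18, 31, -77]
step 8 (DUP): [6, -18, 31, -77, -77]

[6, -18, 31, -77, -77]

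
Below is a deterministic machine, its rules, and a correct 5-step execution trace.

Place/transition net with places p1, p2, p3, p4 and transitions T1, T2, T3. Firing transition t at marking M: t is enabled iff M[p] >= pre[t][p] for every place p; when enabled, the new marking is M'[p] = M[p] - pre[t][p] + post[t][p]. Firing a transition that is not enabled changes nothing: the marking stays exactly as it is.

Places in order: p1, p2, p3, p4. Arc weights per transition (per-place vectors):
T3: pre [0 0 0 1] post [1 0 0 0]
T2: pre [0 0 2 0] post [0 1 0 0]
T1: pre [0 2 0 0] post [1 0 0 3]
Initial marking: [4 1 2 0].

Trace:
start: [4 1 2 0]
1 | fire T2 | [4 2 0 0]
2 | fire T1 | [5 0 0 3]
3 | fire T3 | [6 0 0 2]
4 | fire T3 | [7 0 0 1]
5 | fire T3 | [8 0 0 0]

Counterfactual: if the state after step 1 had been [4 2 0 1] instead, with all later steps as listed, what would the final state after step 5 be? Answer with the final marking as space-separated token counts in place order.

8 0 0 1

state after step 1 := [4 2 0 1]
2 | fire T1 | [5 0 0 4]
3 | fire T3 | [6 0 0 3]
4 | fire T3 | [7 0 0 2]
5 | fire T3 | [8 0 0 1]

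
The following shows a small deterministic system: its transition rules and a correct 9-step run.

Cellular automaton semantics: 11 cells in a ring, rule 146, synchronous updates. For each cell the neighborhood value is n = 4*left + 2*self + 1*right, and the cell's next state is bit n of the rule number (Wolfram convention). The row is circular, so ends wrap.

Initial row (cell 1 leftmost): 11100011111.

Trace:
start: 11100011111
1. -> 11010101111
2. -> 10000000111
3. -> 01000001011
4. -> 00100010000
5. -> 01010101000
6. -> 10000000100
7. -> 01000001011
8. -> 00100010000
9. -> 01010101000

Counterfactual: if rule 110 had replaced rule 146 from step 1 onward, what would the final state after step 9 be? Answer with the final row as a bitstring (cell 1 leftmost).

(re-executing steps 1..9 under rule 110; state before step 1: 11100011111)
1. -> 00100110000
2. -> 01101110000
3. -> 11111010000
4. -> 10001110001
5. -> 10011010011
6. -> 10111110110
7. -> 11100011111
8. -> 00100110000
9. -> 01101110000

01101110000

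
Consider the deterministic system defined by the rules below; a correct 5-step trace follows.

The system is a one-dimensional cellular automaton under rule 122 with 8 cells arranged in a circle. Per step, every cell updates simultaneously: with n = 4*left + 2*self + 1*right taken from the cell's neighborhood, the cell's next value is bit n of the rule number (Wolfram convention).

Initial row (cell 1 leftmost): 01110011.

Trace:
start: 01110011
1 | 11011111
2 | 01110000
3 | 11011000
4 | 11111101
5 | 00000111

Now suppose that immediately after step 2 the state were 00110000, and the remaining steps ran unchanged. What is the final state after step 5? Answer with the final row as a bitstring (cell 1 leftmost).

state after step 2 := 00110000
3 | 01111000
4 | 11001100
5 | 11111111

11111111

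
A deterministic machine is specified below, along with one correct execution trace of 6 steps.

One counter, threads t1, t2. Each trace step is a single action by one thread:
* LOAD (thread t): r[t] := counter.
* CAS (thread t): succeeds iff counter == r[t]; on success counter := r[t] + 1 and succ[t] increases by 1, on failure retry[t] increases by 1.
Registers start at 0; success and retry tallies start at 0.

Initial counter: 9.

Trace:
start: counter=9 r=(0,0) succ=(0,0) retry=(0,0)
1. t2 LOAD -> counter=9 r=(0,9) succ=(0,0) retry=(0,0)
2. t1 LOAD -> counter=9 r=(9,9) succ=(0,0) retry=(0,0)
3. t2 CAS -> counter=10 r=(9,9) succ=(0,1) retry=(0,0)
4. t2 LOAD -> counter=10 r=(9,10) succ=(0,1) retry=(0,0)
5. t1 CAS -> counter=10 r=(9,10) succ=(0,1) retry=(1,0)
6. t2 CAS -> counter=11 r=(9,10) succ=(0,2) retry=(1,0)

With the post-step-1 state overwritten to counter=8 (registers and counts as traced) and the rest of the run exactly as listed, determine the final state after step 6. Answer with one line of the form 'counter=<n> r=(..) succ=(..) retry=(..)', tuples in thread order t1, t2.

counter=9 r=(8,8) succ=(1,0) retry=(0,2)

state after step 1 := counter=8 r=(0,9) succ=(0,0) retry=(0,0)
2. t1 LOAD -> counter=8 r=(8,9) succ=(0,0) retry=(0,0)
3. t2 CAS -> counter=8 r=(8,9) succ=(0,0) retry=(0,1)
4. t2 LOAD -> counter=8 r=(8,8) succ=(0,0) retry=(0,1)
5. t1 CAS -> counter=9 r=(8,8) succ=(1,0) retry=(0,1)
6. t2 CAS -> counter=9 r=(8,8) succ=(1,0) retry=(0,2)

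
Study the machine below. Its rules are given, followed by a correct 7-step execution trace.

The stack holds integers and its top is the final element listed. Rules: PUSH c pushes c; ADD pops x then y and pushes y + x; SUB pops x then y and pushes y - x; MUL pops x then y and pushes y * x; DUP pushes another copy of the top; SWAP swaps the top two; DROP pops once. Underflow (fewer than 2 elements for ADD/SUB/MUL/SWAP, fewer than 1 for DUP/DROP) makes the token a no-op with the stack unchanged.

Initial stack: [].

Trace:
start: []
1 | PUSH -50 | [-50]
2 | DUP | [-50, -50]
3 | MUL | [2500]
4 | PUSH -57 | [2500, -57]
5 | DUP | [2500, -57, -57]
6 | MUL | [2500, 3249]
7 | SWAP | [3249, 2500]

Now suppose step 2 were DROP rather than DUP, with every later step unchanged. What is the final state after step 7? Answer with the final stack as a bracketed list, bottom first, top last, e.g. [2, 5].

[3249]

(re-executing from step 2 with the substitution; state before step 2: [-50])
2 | DROP | []
3 | MUL | []
4 | PUSH -57 | [-57]
5 | DUP | [-57, -57]
6 | MUL | [3249]
7 | SWAP | [3249]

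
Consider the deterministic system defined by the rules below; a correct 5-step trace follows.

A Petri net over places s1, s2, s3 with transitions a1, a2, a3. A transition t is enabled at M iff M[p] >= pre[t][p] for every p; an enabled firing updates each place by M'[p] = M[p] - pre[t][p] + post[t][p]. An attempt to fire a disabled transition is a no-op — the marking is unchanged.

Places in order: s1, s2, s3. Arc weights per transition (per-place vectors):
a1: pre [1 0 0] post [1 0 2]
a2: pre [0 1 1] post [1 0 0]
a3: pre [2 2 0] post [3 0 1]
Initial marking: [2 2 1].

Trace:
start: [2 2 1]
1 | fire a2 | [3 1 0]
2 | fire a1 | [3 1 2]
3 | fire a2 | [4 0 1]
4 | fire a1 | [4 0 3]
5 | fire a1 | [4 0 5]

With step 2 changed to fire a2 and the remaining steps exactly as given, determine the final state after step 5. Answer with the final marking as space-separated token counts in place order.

3 1 4

(re-executing from step 2 with the substitution; state before step 2: [3 1 0])
2 | fire a2 | [3 1 0]
3 | fire a2 | [3 1 0]
4 | fire a1 | [3 1 2]
5 | fire a1 | [3 1 4]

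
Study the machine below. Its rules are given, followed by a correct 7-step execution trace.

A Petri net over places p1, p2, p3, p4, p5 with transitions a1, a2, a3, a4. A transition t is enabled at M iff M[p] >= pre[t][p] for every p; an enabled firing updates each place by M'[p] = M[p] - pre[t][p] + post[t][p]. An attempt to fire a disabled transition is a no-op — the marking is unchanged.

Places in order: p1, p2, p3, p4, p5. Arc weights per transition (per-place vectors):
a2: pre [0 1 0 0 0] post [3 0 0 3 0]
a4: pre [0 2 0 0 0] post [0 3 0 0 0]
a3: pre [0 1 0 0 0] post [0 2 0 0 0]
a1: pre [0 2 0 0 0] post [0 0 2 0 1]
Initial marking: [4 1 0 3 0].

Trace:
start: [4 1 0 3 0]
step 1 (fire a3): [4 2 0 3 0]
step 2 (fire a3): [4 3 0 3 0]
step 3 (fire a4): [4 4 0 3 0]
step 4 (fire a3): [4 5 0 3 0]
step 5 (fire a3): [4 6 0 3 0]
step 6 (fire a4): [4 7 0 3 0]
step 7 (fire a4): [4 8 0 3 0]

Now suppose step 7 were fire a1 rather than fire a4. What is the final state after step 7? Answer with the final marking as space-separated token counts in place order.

4 5 2 3 1

(re-executing from step 7 with the substitution; state before step 7: [4 7 0 3 0])
step 7 (fire a1): [4 5 2 3 1]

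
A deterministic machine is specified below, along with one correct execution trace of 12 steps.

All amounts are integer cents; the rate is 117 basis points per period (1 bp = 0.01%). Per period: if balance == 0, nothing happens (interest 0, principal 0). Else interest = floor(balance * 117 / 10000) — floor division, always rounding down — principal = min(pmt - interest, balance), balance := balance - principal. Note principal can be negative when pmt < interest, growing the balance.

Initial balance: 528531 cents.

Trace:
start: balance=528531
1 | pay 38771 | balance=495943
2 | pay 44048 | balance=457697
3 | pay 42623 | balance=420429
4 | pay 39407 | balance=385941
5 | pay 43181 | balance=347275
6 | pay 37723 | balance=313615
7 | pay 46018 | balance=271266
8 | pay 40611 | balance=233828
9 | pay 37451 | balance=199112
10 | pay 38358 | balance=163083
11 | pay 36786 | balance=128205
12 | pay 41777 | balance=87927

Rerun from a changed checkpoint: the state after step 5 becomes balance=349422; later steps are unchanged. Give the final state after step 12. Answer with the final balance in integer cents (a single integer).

90255

state after step 5 := balance=349422
6 | pay 37723 | balance=315787
7 | pay 46018 | balance=273463
8 | pay 40611 | balance=236051
9 | pay 37451 | balance=201361
10 | pay 38358 | balance=165358
11 | pay 36786 | balance=130506
12 | pay 41777 | balance=90255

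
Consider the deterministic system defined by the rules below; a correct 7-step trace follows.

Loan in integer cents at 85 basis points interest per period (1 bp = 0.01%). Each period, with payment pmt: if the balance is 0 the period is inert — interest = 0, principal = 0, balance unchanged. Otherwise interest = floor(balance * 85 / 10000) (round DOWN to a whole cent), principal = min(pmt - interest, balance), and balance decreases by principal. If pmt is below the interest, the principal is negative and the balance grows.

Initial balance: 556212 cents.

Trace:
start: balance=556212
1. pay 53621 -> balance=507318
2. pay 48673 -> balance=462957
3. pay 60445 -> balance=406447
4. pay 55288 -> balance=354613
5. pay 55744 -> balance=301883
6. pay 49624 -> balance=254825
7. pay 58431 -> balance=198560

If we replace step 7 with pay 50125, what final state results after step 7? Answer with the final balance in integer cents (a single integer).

(re-executing from step 7 with the substitution; state before step 7: balance=254825)
7. pay 50125 -> balance=206866

206866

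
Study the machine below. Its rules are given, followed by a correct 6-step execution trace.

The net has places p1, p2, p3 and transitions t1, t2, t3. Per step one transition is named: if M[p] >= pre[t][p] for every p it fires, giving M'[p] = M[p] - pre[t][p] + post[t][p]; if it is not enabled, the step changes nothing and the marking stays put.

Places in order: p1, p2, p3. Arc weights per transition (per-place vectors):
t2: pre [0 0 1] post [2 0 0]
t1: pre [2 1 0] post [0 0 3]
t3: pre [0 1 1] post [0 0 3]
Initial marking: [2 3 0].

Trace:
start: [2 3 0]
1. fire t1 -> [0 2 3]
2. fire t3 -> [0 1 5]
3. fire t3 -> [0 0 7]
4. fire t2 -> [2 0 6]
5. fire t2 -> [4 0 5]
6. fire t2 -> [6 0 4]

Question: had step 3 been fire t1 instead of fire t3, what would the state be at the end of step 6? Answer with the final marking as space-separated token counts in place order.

(re-executing from step 3 with the substitution; state before step 3: [0 1 5])
3. fire t1 -> [0 1 5]
4. fire t2 -> [2 1 4]
5. fire t2 -> [4 1 3]
6. fire t2 -> [6 1 2]

6 1 2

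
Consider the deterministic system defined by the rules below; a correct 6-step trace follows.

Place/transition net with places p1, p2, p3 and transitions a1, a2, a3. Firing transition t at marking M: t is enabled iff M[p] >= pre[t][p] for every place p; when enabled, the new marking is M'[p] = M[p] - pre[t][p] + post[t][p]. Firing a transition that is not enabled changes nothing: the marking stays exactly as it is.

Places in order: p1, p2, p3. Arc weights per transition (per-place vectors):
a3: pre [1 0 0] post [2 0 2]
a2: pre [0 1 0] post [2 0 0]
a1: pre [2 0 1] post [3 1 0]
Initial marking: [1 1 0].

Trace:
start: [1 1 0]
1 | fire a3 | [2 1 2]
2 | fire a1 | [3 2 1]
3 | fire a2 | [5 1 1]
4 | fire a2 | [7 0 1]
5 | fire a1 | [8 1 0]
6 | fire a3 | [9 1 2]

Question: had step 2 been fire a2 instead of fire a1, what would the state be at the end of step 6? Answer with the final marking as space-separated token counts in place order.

6 1 3

(re-executing from step 2 with the substitution; state before step 2: [2 1 2])
2 | fire a2 | [4 0 2]
3 | fire a2 | [4 0 2]
4 | fire a2 | [4 0 2]
5 | fire a1 | [5 1 1]
6 | fire a3 | [6 1 3]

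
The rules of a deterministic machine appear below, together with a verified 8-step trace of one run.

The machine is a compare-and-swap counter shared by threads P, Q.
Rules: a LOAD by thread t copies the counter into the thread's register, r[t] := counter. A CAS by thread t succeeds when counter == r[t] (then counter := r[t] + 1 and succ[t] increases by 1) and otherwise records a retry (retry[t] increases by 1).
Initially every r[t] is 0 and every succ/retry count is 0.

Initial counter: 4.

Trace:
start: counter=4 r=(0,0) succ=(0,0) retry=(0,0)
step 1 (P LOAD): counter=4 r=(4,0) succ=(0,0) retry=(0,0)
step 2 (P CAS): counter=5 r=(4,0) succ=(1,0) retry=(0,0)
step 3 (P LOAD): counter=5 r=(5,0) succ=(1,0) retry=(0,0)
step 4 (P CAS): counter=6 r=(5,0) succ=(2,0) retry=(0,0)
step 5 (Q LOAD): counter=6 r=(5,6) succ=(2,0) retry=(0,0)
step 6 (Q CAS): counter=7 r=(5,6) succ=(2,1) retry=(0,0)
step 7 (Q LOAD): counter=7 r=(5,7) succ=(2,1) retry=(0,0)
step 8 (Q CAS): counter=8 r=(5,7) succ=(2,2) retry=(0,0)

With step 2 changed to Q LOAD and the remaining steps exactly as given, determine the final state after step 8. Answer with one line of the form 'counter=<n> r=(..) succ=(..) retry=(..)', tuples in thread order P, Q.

counter=7 r=(4,6) succ=(1,2) retry=(0,0)

(re-executing from step 2 with the substitution; state before step 2: counter=4 r=(4,0) succ=(0,0) retry=(0,0))
step 2 (Q LOAD): counter=4 r=(4,4) succ=(0,0) retry=(0,0)
step 3 (P LOAD): counter=4 r=(4,4) succ=(0,0) retry=(0,0)
step 4 (P CAS): counter=5 r=(4,4) succ=(1,0) retry=(0,0)
step 5 (Q LOAD): counter=5 r=(4,5) succ=(1,0) retry=(0,0)
step 6 (Q CAS): counter=6 r=(4,5) succ=(1,1) retry=(0,0)
step 7 (Q LOAD): counter=6 r=(4,6) succ=(1,1) retry=(0,0)
step 8 (Q CAS): counter=7 r=(4,6) succ=(1,2) retry=(0,0)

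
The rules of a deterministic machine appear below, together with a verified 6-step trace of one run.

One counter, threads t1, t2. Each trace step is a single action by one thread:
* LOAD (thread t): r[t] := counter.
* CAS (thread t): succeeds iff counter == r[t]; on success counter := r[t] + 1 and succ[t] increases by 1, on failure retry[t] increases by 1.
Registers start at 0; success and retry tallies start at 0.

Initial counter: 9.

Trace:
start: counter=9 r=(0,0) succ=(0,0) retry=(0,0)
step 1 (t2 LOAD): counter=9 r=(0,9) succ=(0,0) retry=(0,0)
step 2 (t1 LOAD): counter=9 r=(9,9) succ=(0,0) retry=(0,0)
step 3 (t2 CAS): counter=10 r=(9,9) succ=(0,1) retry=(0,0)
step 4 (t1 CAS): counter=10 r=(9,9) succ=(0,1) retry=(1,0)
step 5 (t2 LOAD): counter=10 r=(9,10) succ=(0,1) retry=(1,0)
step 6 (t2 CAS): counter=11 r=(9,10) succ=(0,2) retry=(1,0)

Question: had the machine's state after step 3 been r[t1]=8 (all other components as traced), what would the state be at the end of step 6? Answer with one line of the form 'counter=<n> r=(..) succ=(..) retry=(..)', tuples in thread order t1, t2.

state after step 3 := counter=10 r=(8,9) succ=(0,1) retry=(0,0)
step 4 (t1 CAS): counter=10 r=(8,9) succ=(0,1) retry=(1,0)
step 5 (t2 LOAD): counter=10 r=(8,10) succ=(0,1) retry=(1,0)
step 6 (t2 CAS): counter=11 r=(8,10) succ=(0,2) retry=(1,0)

counter=11 r=(8,10) succ=(0,2) retry=(1,0)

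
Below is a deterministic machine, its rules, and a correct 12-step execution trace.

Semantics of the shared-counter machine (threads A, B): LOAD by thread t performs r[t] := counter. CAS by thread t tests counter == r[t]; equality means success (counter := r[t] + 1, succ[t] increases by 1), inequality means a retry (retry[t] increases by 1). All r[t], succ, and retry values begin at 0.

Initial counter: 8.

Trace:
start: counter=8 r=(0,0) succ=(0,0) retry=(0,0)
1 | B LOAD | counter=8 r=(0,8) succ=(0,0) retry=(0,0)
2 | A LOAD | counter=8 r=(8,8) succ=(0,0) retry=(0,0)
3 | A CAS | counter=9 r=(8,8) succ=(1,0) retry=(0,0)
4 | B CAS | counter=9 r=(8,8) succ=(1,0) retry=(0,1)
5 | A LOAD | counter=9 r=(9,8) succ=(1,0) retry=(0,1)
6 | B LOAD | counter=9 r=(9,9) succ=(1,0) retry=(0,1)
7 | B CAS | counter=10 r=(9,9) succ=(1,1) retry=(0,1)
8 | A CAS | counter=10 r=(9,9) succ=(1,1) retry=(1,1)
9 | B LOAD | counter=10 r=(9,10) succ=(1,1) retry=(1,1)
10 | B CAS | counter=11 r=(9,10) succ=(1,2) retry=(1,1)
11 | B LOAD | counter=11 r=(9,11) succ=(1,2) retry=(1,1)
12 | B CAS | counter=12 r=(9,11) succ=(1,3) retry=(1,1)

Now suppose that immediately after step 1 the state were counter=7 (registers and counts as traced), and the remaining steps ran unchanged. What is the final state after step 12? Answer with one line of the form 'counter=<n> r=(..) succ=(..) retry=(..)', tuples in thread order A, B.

counter=12 r=(9,11) succ=(1,4) retry=(1,0)

state after step 1 := counter=7 r=(0,8) succ=(0,0) retry=(0,0)
2 | A LOAD | counter=7 r=(7,8) succ=(0,0) retry=(0,0)
3 | A CAS | counter=8 r=(7,8) succ=(1,0) retry=(0,0)
4 | B CAS | counter=9 r=(7,8) succ=(1,1) retry=(0,0)
5 | A LOAD | counter=9 r=(9,8) succ=(1,1) retry=(0,0)
6 | B LOAD | counter=9 r=(9,9) succ=(1,1) retry=(0,0)
7 | B CAS | counter=10 r=(9,9) succ=(1,2) retry=(0,0)
8 | A CAS | counter=10 r=(9,9) succ=(1,2) retry=(1,0)
9 | B LOAD | counter=10 r=(9,10) succ=(1,2) retry=(1,0)
10 | B CAS | counter=11 r=(9,10) succ=(1,3) retry=(1,0)
11 | B LOAD | counter=11 r=(9,11) succ=(1,3) retry=(1,0)
12 | B CAS | counter=12 r=(9,11) succ=(1,4) retry=(1,0)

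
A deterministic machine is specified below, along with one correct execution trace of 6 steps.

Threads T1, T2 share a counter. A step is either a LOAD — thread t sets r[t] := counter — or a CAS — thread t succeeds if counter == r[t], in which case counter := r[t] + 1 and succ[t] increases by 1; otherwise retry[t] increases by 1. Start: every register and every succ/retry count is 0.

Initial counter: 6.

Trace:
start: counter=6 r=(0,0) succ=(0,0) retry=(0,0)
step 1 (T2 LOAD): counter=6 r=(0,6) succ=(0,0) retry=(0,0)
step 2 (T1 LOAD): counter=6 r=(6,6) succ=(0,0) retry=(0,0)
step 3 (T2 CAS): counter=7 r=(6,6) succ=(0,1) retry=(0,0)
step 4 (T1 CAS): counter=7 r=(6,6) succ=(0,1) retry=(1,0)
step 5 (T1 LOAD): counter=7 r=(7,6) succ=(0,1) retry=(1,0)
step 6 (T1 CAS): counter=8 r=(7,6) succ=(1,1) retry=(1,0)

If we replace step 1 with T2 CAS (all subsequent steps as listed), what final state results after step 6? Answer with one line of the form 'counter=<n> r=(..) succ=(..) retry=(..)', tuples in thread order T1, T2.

(re-executing from step 1 with the substitution; state before step 1: counter=6 r=(0,0) succ=(0,0) retry=(0,0))
step 1 (T2 CAS): counter=6 r=(0,0) succ=(0,0) retry=(0,1)
step 2 (T1 LOAD): counter=6 r=(6,0) succ=(0,0) retry=(0,1)
step 3 (T2 CAS): counter=6 r=(6,0) succ=(0,0) retry=(0,2)
step 4 (T1 CAS): counter=7 r=(6,0) succ=(1,0) retry=(0,2)
step 5 (T1 LOAD): counter=7 r=(7,0) succ=(1,0) retry=(0,2)
step 6 (T1 CAS): counter=8 r=(7,0) succ=(2,0) retry=(0,2)

counter=8 r=(7,0) succ=(2,0) retry=(0,2)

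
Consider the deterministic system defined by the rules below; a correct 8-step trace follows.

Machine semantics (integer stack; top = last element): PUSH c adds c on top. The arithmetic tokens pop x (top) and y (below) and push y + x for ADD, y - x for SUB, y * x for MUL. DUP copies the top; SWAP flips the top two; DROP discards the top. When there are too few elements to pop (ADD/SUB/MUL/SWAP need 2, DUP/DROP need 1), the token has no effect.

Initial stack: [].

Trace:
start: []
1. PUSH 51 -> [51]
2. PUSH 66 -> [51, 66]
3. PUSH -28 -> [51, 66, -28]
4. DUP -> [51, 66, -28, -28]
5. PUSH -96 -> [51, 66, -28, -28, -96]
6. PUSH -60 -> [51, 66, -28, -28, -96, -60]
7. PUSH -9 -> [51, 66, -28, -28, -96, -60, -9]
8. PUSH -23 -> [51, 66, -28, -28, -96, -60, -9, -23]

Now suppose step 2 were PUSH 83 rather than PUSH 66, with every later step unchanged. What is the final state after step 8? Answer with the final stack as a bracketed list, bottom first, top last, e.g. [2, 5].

[51, 83, -28, -28, -96, -60, -9, -23]

(re-executing from step 2 with the substitution; state before step 2: [51])
2. PUSH 83 -> [51, 83]
3. PUSH -28 -> [51, 83, -28]
4. DUP -> [51, 83, -28, -28]
5. PUSH -96 -> [51, 83, -28, -28, -96]
6. PUSH -60 -> [51, 83, -28, -28, -96, -60]
7. PUSH -9 -> [51, 83, -28, -28, -96, -60, -9]
8. PUSH -23 -> [51, 83, -28, -28, -96, -60, -9, -23]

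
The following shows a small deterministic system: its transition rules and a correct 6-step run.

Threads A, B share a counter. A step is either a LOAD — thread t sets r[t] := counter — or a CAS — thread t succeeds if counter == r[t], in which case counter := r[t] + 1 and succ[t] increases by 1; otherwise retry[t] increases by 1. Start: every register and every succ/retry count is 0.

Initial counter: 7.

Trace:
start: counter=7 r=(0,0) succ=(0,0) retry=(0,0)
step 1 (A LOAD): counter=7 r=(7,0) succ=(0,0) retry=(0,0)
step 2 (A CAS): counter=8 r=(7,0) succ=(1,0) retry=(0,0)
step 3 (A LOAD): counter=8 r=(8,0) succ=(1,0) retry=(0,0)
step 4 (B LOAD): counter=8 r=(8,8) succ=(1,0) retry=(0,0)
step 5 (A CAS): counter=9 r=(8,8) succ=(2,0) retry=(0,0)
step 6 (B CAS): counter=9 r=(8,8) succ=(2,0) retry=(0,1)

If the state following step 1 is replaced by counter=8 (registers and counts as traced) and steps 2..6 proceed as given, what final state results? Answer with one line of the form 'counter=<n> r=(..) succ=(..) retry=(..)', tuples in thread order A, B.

counter=9 r=(8,8) succ=(1,0) retry=(1,1)

state after step 1 := counter=8 r=(7,0) succ=(0,0) retry=(0,0)
step 2 (A CAS): counter=8 r=(7,0) succ=(0,0) retry=(1,0)
step 3 (A LOAD): counter=8 r=(8,0) succ=(0,0) retry=(1,0)
step 4 (B LOAD): counter=8 r=(8,8) succ=(0,0) retry=(1,0)
step 5 (A CAS): counter=9 r=(8,8) succ=(1,0) retry=(1,0)
step 6 (B CAS): counter=9 r=(8,8) succ=(1,0) retry=(1,1)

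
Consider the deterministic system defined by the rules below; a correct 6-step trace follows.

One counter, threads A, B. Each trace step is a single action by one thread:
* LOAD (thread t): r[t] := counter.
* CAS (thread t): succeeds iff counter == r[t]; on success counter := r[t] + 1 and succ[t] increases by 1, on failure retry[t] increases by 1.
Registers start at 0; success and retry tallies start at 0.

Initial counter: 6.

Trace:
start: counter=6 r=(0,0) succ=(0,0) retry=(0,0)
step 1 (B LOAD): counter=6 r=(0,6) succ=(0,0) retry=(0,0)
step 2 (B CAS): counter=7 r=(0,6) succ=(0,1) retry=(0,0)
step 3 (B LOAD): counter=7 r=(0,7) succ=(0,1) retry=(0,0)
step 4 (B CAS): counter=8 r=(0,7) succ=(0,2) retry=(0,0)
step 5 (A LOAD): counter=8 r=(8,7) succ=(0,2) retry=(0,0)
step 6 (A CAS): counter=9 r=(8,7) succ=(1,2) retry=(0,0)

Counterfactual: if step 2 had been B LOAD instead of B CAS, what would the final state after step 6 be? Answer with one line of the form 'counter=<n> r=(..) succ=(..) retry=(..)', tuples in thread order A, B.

counter=8 r=(7,6) succ=(1,1) retry=(0,0)

(re-executing from step 2 with the substitution; state before step 2: counter=6 r=(0,6) succ=(0,0) retry=(0,0))
step 2 (B LOAD): counter=6 r=(0,6) succ=(0,0) retry=(0,0)
step 3 (B LOAD): counter=6 r=(0,6) succ=(0,0) retry=(0,0)
step 4 (B CAS): counter=7 r=(0,6) succ=(0,1) retry=(0,0)
step 5 (A LOAD): counter=7 r=(7,6) succ=(0,1) retry=(0,0)
step 6 (A CAS): counter=8 r=(7,6) succ=(1,1) retry=(0,0)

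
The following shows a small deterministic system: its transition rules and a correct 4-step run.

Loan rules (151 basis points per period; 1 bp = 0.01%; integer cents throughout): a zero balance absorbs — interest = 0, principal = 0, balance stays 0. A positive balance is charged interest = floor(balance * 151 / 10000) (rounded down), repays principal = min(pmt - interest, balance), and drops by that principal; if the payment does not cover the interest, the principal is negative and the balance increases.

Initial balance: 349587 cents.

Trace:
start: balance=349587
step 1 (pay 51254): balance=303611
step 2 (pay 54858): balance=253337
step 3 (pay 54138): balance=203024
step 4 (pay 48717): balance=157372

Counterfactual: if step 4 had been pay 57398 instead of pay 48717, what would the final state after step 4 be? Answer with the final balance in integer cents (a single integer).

148691

(re-executing from step 4 with the substitution; state before step 4: balance=203024)
step 4 (pay 57398): balance=148691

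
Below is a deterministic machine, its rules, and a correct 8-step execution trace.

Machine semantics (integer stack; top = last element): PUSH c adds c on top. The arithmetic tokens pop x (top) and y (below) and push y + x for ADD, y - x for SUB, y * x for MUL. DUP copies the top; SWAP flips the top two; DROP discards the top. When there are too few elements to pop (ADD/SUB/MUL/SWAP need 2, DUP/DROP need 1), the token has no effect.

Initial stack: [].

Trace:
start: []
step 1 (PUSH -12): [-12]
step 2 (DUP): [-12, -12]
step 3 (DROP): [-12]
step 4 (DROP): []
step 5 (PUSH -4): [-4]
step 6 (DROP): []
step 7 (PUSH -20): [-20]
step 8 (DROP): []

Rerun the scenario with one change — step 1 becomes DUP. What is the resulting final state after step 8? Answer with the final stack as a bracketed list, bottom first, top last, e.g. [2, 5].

[]

(re-executing from step 1 with the substitution; state before step 1: [])
step 1 (DUP): []
step 2 (DUP): []
step 3 (DROP): []
step 4 (DROP): []
step 5 (PUSH -4): [-4]
step 6 (DROP): []
step 7 (PUSH -20): [-20]
step 8 (DROP): []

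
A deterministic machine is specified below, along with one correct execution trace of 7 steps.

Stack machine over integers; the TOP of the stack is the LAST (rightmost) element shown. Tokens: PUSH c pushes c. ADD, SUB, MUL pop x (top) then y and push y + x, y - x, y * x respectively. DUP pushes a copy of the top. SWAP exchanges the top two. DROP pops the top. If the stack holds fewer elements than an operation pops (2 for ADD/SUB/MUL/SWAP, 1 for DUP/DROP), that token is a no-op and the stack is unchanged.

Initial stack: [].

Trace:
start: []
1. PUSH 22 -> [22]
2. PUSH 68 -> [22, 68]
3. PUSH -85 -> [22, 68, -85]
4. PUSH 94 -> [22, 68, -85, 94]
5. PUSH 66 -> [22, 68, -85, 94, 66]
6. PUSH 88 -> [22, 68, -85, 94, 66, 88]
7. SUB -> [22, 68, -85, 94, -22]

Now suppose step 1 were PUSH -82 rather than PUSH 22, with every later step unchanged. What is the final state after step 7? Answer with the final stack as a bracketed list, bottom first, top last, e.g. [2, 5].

(re-executing from step 1 with the substitution; state before step 1: [])
1. PUSH -82 -> [-82]
2. PUSH 68 -> [-82, 68]
3. PUSH -85 -> [-82, 68, -85]
4. PUSH 94 -> [-82, 68, -85, 94]
5. PUSH 66 -> [-82, 68, -85, 94, 66]
6. PUSH 88 -> [-82, 68, -85, 94, 66, 88]
7. SUB -> [-82, 68, -85, 94, -22]

[-82, 68, -85, 94, -22]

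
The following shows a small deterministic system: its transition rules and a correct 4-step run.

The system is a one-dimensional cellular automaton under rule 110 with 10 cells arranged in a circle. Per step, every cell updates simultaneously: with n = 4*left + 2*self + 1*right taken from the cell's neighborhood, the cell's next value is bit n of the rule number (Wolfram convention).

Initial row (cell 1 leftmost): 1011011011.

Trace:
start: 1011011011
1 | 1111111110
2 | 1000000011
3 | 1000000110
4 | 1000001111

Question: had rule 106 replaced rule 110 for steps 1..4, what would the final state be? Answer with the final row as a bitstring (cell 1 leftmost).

0000001111

(re-executing steps 1..4 under rule 106; state before step 1: 1011011011)
1 | 1111111110
2 | 1000000011
3 | 1000000110
4 | 0000001111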